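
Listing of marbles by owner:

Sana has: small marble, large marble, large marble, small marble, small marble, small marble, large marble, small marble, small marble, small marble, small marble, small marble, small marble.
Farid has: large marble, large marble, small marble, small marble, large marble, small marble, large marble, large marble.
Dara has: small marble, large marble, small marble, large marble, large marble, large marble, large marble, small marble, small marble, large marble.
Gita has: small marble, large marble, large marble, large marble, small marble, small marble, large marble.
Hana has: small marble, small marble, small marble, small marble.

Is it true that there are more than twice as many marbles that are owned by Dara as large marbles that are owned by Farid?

marbles owned by Dara: 10.
large marbles owned by Farid: 5.
The claim requires 10 > 2 × 5 = 10, which does not hold.

False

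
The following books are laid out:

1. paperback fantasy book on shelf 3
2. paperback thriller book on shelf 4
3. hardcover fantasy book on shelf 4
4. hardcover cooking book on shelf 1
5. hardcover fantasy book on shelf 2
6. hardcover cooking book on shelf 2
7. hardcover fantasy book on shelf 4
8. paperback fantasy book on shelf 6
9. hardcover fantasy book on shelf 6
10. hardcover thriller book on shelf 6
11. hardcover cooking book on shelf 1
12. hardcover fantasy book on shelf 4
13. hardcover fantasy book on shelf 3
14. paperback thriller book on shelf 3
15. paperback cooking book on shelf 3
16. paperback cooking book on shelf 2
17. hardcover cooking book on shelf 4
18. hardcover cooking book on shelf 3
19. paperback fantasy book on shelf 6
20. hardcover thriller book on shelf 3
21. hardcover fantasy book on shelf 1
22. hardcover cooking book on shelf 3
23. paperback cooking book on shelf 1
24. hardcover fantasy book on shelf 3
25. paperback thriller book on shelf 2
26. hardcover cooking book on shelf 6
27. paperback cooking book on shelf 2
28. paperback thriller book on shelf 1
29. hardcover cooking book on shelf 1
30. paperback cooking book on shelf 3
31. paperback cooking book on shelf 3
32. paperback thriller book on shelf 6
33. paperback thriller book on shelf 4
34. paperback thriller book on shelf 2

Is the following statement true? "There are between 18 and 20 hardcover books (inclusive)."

True

There are 18 hardcover books.
The claim requires 18 ≤ 18 ≤ 20, which holds.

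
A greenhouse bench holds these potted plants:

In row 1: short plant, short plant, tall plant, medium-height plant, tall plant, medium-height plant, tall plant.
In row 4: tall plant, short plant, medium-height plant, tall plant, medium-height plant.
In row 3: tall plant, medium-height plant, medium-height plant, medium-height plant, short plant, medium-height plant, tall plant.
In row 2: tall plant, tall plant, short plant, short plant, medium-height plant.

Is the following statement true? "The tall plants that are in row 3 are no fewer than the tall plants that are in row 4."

True

There are 2 tall plants in row 3.
There are 2 tall plants in row 4.
The claim requires 2 ≥ 2, which holds.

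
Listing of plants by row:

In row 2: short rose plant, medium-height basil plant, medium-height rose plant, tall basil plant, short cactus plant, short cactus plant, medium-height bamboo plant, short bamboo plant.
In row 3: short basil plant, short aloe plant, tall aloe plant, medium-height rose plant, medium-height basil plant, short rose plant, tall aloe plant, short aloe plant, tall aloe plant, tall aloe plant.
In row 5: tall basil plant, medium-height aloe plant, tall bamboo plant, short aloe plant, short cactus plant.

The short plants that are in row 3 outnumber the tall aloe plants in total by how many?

short plants in row 3: 4.
tall aloe plants: 4.
4 − 4 = 0.

0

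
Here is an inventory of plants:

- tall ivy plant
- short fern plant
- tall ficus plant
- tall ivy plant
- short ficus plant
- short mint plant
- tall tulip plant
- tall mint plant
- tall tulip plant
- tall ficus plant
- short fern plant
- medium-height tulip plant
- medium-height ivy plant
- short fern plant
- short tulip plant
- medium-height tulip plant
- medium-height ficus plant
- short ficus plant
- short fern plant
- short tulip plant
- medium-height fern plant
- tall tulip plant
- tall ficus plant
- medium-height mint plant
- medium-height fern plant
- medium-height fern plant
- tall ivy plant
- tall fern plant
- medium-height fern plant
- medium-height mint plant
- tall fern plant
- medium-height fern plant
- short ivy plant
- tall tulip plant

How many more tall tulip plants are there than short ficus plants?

2

tall tulip plants: 4.
short ficus plants: 2.
4 − 2 = 2.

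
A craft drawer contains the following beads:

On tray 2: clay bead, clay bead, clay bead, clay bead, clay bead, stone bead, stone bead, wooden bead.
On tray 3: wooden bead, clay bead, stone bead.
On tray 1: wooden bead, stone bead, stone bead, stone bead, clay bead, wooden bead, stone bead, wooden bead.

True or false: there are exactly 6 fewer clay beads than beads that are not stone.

False

|clay beads| = 7.
|beads that are not stone| = 12.
The claim requires 12 − 7 (= 5) to equal 6, which does not hold.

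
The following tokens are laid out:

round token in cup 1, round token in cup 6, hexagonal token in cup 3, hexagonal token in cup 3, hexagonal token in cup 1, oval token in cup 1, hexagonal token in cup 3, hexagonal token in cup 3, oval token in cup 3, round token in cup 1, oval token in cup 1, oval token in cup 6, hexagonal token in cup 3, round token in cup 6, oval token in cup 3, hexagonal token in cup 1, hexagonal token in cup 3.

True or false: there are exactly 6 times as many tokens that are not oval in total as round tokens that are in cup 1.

There are 12 tokens that are not oval.
There are 2 round tokens in cup 1.
The claim requires 12 = 6 × 2 = 12, which holds.

True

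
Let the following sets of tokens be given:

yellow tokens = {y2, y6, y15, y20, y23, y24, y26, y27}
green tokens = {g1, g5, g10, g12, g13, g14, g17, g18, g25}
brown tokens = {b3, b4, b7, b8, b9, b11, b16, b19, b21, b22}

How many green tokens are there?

9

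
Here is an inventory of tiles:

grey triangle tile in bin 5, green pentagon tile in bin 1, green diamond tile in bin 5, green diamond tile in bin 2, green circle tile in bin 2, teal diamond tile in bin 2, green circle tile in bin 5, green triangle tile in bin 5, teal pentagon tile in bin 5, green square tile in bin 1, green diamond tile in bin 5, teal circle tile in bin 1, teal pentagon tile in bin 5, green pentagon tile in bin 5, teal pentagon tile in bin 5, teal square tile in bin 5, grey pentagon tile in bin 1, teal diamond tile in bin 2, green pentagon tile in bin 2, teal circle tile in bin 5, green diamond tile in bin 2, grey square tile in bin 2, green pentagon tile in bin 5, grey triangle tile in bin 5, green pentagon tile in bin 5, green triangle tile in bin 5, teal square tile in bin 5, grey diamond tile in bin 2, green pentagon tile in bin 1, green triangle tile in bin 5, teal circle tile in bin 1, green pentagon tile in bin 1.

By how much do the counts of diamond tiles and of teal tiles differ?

diamond tiles: 7. teal tiles: 10.
|7 − 10| = 10 − 7 = 3.

3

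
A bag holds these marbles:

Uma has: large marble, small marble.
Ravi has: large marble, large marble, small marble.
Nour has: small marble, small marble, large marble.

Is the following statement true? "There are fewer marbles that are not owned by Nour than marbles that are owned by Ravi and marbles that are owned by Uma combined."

Count of marbles that are not owned by Nour: 5.
marbles owned by Ravi: 3; marbles owned by Uma: 2; combined: 3 + 2 = 5.
The claim requires 5 < 5, which does not hold.

False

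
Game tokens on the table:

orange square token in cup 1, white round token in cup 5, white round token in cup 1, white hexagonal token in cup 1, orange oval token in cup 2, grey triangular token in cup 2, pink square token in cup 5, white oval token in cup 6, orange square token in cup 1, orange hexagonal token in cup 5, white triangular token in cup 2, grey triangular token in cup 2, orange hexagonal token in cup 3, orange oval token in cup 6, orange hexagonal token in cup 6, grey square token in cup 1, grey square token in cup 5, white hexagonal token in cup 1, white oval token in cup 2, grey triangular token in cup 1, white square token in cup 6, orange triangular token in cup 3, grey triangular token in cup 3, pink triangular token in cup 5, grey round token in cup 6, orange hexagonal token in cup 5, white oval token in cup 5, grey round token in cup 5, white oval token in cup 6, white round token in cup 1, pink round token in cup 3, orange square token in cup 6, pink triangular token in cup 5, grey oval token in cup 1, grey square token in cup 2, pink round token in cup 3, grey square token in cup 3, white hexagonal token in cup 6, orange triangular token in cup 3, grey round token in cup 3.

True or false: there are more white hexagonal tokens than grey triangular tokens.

|white hexagonal tokens| = 3.
|grey triangular tokens| = 4.
The claim requires 3 > 4, which does not hold.

False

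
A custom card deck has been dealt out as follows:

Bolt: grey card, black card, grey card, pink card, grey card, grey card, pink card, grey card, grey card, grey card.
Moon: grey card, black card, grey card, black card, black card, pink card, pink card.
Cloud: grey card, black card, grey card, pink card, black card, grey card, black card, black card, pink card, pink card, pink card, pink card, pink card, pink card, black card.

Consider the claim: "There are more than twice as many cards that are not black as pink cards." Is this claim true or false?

There are 23 cards that are not black.
There are 11 pink cards.
The claim requires 23 > 2 × 11 = 22, which holds.

True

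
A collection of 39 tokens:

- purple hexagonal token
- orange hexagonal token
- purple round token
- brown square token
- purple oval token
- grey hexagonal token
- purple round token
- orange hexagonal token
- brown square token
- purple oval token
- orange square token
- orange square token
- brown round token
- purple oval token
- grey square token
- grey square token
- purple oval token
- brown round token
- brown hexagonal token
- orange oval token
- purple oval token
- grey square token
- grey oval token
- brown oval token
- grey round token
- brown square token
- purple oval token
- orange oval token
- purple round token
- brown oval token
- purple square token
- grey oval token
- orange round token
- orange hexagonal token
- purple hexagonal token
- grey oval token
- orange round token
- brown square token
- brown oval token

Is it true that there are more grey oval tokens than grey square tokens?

False

There are 3 grey oval tokens.
There are 3 grey square tokens.
The claim requires 3 > 3, which does not hold.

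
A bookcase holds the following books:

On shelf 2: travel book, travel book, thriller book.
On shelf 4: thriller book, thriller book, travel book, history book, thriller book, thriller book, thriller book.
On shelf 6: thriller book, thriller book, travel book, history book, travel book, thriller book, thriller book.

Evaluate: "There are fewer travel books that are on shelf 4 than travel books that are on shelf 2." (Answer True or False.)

|travel books on shelf 4| = 1.
|travel books on shelf 2| = 2.
The claim requires 1 < 2, which holds.

True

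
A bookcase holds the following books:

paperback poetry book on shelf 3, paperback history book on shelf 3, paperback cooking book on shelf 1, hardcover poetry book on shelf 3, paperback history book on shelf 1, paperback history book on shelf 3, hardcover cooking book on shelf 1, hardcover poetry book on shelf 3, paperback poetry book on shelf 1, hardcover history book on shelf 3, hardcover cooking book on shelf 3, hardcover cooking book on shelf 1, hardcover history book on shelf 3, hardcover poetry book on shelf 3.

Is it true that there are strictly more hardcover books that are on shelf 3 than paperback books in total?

|hardcover books on shelf 3| = 6.
|paperback books| = 6.
The claim requires 6 > 6, which does not hold.

False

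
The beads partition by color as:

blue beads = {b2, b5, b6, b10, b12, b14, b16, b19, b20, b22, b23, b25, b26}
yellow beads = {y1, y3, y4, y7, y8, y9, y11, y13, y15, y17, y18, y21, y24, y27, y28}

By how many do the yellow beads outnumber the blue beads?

yellow beads: 15.
blue beads: 13.
15 − 13 = 2.

2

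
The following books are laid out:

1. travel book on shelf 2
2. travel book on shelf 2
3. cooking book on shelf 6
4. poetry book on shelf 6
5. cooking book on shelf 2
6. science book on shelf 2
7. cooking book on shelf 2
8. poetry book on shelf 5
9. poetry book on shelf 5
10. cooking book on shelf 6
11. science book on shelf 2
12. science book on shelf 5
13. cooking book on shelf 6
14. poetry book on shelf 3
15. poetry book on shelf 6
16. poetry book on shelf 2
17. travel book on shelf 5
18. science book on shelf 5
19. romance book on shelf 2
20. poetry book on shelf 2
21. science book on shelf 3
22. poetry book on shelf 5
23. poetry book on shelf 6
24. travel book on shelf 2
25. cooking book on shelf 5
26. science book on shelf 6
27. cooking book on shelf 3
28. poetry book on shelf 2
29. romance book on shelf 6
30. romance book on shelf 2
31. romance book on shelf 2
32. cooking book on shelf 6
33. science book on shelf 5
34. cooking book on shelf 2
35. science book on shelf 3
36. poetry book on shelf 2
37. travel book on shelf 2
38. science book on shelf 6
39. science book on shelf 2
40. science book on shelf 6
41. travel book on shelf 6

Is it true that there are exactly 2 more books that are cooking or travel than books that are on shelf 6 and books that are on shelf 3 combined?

False

|books that are cooking or travel| = 15.
books on shelf 6: 12; books on shelf 3: 4; combined: 12 + 4 = 16.
The claim requires 15 − 16 (= -1) to equal 2, which does not hold.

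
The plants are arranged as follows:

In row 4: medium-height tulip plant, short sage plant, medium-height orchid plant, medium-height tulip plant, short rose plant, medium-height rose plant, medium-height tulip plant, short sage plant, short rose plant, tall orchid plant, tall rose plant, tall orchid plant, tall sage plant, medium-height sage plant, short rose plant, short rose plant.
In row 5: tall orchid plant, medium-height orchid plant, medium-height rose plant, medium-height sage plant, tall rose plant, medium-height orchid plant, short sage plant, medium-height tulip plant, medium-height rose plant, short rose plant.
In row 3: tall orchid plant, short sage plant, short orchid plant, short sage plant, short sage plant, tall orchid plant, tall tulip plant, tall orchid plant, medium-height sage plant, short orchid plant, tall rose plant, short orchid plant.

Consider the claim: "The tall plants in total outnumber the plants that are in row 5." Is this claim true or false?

tall plants: 11.
plants in row 5: 10.
The claim requires 11 > 10, which holds.

True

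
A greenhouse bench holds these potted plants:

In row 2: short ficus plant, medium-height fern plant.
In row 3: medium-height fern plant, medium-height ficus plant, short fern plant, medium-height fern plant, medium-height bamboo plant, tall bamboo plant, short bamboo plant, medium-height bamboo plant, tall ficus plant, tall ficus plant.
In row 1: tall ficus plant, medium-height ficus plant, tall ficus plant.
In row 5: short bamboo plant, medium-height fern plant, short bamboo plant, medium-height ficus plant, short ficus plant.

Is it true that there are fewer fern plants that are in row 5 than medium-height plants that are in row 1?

|fern plants in row 5| = 1.
|medium-height plants in row 1| = 1.
The claim requires 1 < 1, which does not hold.

False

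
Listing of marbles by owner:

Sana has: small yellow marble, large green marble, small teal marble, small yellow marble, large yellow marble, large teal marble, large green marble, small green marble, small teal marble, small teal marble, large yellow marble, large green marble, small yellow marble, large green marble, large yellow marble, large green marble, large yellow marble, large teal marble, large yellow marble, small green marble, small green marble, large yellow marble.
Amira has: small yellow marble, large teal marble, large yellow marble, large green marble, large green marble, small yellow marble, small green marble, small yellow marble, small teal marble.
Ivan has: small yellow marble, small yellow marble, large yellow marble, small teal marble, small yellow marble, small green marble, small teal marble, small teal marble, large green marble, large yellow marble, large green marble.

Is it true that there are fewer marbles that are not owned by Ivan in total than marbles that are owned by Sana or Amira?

|marbles that are not owned by Ivan| = 31.
|marbles owned by Sana or Amira| = 31.
The claim requires 31 < 31, which does not hold.

False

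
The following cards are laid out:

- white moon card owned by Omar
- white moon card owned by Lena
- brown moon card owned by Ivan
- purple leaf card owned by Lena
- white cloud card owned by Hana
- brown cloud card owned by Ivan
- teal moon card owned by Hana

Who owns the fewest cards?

Omar

Counts by player: Hana→2, Lena→2, Ivan→2, Omar→1.
The minimum is 1, held uniquely by Omar.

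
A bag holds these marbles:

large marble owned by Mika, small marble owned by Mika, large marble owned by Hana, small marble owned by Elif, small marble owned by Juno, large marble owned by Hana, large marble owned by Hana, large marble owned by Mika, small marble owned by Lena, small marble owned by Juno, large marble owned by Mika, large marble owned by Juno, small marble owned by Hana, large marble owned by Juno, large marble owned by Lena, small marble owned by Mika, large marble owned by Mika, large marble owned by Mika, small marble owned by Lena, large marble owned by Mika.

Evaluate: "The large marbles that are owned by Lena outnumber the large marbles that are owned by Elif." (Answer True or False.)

Count of large marbles owned by Lena: 1.
Count of large marbles owned by Elif: 0.
The claim requires 1 > 0, which holds.

True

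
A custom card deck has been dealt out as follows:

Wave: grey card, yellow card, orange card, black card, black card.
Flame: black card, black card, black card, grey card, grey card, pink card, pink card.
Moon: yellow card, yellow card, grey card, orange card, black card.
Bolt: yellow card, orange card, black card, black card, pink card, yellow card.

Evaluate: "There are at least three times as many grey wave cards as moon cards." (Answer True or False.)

|grey wave cards| = 1.
|moon cards| = 5.
The claim requires 1 ≥ 3 × 5 = 15, which does not hold.

False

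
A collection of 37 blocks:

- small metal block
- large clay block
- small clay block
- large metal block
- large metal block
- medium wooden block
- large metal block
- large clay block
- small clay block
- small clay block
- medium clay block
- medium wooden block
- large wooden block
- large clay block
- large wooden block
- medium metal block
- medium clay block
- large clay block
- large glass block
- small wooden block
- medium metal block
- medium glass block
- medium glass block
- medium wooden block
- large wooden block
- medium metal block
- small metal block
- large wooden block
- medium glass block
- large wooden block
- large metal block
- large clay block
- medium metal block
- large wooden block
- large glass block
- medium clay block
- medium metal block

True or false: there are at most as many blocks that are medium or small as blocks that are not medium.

|blocks that are medium or small| = 20.
|blocks that are not medium| = 23.
The claim requires 20 ≤ 23, which holds.

True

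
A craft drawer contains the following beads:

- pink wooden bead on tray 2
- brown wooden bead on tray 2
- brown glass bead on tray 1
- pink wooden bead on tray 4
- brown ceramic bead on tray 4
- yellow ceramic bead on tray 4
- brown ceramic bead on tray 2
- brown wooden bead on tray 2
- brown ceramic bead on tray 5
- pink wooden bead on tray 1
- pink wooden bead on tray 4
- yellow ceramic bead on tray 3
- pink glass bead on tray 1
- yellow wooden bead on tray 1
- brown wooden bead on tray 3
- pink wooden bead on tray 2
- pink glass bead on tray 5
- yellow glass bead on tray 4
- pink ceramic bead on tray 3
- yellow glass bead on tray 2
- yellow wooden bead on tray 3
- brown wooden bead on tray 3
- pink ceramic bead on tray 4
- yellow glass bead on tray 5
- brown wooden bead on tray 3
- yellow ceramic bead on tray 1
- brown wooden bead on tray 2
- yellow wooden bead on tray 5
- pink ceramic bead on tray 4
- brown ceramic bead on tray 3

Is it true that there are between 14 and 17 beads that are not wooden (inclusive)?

True

|beads that are not wooden| = 16.
The claim requires 14 ≤ 16 ≤ 17, which holds.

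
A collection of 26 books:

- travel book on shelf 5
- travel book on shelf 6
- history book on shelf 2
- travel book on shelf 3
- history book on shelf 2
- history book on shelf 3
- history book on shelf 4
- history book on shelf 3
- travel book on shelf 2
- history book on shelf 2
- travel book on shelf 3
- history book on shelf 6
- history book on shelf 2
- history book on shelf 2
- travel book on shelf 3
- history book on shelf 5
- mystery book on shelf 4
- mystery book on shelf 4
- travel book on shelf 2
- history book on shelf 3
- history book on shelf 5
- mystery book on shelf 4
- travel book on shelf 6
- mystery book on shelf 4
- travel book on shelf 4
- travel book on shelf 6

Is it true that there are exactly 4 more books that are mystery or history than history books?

True

There are 16 books that are mystery or history.
There are 12 history books.
The claim requires 16 − 12 (= 4) to equal 4, which holds.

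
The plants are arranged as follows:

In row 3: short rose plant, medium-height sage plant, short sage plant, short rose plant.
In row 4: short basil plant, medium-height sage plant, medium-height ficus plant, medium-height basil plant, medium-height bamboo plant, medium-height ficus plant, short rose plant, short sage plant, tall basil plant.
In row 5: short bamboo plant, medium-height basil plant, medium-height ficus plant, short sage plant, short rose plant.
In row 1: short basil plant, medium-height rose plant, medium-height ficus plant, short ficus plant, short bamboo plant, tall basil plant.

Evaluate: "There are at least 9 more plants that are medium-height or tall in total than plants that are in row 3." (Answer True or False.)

False

There are 12 plants that are medium-height or tall.
There are 4 plants in row 3.
The claim requires 12 − 4 = 8 ≥ 9, which does not hold.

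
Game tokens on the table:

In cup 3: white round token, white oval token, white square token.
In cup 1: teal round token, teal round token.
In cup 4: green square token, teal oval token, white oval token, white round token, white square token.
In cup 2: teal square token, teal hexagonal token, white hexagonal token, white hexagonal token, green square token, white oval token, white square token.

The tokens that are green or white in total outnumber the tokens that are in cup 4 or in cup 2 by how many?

tokens that are green or white: 12.
tokens in cup 4 or in cup 2: 12.
12 − 12 = 0.

0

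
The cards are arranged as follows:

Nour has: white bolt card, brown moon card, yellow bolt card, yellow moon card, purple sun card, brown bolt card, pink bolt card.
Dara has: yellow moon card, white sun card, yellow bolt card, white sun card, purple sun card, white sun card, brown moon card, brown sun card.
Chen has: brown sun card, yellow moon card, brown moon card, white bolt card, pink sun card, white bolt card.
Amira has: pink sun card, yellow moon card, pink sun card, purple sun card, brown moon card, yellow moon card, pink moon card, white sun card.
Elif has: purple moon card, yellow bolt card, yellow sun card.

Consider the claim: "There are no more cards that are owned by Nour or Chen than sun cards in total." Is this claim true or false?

True

|cards owned by Nour or Chen| = 13.
|sun cards| = 13.
The claim requires 13 ≤ 13, which holds.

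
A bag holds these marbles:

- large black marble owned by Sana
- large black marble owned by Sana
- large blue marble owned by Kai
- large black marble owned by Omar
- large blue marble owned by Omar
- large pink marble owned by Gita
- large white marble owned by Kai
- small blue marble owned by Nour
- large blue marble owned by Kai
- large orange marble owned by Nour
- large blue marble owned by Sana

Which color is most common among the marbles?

blue

Counts by color: blue 5, black 3, white 1, pink 1, orange 1.
The maximum is 5, held uniquely by blue.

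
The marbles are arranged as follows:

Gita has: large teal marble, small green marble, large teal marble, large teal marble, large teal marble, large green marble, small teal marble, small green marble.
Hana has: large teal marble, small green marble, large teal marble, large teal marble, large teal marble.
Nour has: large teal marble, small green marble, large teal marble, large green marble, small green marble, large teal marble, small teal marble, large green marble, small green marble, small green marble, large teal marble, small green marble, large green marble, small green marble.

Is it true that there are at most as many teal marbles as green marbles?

|teal marbles| = 14.
|green marbles| = 13.
The claim requires 14 ≤ 13, which does not hold.

False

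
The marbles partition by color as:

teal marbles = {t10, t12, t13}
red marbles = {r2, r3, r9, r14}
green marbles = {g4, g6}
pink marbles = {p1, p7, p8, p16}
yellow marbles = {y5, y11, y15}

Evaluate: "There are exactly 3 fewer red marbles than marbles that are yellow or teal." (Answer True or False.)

red marbles: 4.
marbles that are yellow or teal: 6.
The claim requires 6 − 4 (= 2) to equal 3, which does not hold.

False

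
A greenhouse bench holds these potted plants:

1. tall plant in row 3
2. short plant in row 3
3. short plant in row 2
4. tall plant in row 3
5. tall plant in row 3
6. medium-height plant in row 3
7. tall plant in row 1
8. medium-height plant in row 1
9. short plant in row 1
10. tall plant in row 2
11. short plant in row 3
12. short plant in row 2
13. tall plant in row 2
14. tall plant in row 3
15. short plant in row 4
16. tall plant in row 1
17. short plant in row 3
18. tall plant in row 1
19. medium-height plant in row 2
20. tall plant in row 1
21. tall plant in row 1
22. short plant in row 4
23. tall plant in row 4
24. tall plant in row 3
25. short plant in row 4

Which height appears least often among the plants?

medium-height

Counts by height: tall 13, short 9, medium-height 3.
The minimum is 3, held uniquely by medium-height.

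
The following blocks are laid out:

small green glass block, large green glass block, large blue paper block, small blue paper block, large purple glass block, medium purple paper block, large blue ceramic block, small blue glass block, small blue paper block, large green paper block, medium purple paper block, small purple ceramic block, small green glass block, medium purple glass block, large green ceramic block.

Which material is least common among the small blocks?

ceramic

Counts by material (restricted to small blocks): glass 3, paper 2, ceramic 1.
The minimum is 1, held uniquely by ceramic.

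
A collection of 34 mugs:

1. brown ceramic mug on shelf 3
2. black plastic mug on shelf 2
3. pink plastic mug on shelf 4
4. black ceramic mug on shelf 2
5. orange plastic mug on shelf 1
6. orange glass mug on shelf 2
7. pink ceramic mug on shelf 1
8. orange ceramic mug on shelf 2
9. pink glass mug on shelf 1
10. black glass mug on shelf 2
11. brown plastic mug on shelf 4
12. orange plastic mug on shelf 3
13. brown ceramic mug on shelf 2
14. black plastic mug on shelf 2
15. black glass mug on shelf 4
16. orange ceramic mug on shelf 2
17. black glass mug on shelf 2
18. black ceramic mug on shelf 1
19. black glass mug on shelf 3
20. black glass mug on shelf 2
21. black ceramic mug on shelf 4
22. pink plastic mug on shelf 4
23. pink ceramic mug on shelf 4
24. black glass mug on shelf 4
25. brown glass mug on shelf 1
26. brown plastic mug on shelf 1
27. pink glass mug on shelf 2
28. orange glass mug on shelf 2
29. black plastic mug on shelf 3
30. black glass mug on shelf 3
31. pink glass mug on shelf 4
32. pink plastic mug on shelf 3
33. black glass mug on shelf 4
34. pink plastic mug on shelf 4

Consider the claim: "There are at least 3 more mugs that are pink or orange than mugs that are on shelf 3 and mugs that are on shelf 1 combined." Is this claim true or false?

There are 15 mugs that are pink or orange.
mugs on shelf 3: 6; mugs on shelf 1: 6; combined: 6 + 6 = 12.
The claim requires 15 − 12 = 3 ≥ 3, which holds.

True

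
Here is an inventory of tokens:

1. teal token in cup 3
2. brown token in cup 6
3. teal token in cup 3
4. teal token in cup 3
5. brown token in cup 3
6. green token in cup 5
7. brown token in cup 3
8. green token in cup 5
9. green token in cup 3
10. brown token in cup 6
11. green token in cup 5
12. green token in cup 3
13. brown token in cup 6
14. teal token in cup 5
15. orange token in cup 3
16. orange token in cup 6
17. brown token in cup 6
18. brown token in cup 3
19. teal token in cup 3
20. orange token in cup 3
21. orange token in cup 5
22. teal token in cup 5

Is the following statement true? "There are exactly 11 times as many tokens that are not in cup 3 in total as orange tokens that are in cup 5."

True

|tokens that are not in cup 3| = 11.
|orange tokens in cup 5| = 1.
The claim requires 11 = 11 × 1 = 11, which holds.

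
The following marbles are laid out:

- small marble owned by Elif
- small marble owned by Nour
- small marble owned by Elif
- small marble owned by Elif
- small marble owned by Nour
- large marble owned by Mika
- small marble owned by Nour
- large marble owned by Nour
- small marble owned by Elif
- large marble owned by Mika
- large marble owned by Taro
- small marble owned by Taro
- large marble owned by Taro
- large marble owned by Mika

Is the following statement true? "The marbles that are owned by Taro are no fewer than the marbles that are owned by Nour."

marbles owned by Taro: 3.
marbles owned by Nour: 4.
The claim requires 3 ≥ 4, which does not hold.

False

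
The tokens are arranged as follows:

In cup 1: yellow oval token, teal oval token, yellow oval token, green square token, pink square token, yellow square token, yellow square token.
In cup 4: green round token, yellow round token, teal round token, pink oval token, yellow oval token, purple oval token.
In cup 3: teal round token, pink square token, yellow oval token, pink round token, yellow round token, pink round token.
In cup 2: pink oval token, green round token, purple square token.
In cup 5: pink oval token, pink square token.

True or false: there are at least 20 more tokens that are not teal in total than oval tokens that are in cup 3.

|tokens that are not teal| = 21.
|oval tokens in cup 3| = 1.
The claim requires 21 − 1 = 20 ≥ 20, which holds.

True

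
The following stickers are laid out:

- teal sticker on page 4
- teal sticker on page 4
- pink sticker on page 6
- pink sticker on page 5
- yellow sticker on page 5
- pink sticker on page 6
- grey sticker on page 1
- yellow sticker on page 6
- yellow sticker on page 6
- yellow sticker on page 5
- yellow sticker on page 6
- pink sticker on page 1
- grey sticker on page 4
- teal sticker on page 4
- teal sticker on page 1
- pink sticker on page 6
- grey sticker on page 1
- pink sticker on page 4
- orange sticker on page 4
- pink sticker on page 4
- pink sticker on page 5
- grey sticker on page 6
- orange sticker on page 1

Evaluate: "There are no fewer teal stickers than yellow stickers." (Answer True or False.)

|teal stickers| = 4.
|yellow stickers| = 5.
The claim requires 4 ≥ 5, which does not hold.

False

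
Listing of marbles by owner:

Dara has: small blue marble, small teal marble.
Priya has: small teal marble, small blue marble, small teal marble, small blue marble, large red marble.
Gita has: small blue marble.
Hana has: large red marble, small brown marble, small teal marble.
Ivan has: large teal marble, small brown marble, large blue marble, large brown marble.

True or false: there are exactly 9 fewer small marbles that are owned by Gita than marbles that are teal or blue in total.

True

Count of small marbles owned by Gita: 1.
There are 10 marbles that are teal or blue.
The claim requires 10 − 1 (= 9) to equal 9, which holds.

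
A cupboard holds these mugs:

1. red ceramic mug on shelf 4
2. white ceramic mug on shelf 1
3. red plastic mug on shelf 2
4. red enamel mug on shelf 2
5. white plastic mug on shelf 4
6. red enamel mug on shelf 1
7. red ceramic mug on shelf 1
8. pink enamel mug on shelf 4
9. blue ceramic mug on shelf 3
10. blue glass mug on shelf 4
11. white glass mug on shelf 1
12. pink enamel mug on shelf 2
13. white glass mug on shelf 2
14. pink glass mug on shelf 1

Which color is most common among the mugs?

Counts by color: red 5, white 4, pink 3, blue 2.
The maximum is 5, held uniquely by red.

red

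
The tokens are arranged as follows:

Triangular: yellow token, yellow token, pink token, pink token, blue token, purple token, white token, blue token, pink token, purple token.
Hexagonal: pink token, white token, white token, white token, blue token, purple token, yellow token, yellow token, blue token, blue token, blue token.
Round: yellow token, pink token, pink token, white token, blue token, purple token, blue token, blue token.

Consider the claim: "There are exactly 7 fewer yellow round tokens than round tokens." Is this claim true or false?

There is 1 yellow round token.
There are 8 round tokens.
The claim requires 8 − 1 (= 7) to equal 7, which holds.

True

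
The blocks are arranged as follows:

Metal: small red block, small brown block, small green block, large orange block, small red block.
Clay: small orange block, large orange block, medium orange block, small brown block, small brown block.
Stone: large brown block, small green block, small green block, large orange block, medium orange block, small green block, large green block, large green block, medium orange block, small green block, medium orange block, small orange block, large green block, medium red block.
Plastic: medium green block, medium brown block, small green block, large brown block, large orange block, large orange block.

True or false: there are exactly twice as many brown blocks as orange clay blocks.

True

|brown blocks| = 6.
|orange clay blocks| = 3.
The claim requires 6 = 2 × 3 = 6, which holds.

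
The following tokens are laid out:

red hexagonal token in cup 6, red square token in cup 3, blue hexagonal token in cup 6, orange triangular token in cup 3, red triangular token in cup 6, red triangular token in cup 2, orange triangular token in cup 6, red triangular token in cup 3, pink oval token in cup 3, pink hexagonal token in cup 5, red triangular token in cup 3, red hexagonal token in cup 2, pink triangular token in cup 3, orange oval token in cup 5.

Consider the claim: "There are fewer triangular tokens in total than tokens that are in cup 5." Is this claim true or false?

False

triangular tokens: 7.
tokens in cup 5: 2.
The claim requires 7 < 2, which does not hold.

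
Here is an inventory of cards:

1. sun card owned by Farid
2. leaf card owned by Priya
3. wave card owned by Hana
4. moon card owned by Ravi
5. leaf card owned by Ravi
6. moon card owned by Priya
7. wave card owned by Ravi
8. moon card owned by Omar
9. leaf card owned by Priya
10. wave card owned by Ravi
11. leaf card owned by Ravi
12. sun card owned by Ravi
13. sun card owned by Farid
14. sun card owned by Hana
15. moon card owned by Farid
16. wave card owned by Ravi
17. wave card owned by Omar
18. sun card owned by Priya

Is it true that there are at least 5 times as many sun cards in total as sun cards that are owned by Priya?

True

sun cards: 5.
sun cards owned by Priya: 1.
The claim requires 5 ≥ 5 × 1 = 5, which holds.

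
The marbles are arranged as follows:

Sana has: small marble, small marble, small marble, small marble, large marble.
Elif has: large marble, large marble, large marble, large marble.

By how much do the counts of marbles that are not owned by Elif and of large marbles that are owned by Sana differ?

4

marbles that are not owned by Elif: 5. large marbles owned by Sana: 1.
|5 − 1| = 5 − 1 = 4.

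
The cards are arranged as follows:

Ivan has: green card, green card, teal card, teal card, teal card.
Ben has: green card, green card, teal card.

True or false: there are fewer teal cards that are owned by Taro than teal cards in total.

|teal cards owned by Taro| = 0.
|teal cards| = 4.
The claim requires 0 < 4, which holds.

True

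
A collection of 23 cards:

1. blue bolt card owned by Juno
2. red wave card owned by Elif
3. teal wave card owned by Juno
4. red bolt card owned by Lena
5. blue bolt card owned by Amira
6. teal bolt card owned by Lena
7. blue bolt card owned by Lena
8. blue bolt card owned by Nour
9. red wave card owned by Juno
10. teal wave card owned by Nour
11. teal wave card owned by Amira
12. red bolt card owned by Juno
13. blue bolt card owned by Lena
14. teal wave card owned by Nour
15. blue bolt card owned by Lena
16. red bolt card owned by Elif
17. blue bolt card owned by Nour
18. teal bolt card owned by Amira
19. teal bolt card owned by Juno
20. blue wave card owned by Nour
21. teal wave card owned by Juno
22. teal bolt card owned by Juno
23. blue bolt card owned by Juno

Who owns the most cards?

Juno

Counts by player: Juno→8, Nour→5, Lena→5, Amira→3, Elif→2.
The maximum is 8, held uniquely by Juno.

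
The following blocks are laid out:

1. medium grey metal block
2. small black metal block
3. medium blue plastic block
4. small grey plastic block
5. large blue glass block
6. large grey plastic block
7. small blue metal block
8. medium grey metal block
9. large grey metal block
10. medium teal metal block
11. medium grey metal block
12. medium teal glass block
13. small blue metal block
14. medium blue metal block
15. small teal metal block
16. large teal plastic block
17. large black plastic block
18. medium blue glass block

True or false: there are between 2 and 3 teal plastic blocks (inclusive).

False

There is 1 teal plastic block.
The claim requires 2 ≤ 1 ≤ 3, which does not hold.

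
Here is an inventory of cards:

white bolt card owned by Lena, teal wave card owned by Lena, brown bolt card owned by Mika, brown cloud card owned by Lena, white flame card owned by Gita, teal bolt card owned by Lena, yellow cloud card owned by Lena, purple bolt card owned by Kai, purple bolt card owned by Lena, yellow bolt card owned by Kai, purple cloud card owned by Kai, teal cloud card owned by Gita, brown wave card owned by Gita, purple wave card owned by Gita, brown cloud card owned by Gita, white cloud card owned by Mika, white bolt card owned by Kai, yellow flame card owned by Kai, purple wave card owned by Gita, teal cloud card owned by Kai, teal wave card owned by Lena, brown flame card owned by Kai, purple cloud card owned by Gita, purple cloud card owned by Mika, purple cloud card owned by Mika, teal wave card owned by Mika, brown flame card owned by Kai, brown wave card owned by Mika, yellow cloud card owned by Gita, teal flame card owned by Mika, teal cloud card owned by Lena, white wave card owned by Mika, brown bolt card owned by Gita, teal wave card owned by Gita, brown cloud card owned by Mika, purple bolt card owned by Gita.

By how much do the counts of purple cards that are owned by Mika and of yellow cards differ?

purple cards owned by Mika: 2. yellow cards: 4.
|2 − 4| = 4 − 2 = 2.

2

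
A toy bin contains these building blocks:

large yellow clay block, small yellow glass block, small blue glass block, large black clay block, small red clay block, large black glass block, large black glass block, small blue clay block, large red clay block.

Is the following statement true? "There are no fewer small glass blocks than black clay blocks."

small glass blocks: 2.
black clay blocks: 1.
The claim requires 2 ≥ 1, which holds.

True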